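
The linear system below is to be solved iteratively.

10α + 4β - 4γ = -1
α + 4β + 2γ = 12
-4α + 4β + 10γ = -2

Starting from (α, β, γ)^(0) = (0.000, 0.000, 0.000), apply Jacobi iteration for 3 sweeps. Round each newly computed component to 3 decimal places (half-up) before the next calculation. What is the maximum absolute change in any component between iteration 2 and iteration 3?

Iteration 1:
  α = (-1 - (4)·0.000 - (-4)·0.000) / (10) = -0.100
  β = (12 - (1)·0.000 - (2)·0.000) / (4) = 3.000
  γ = (-2 - (-4)·0.000 - (4)·0.000) / (10) = -0.200
Iteration 2:
  α = (-1 - (4)·3.000 - (-4)·-0.200) / (10) = -1.380
  β = (12 - (1)·-0.100 - (2)·-0.200) / (4) = 3.125
  γ = (-2 - (-4)·-0.100 - (4)·3.000) / (10) = -1.440
Iteration 3:
  α = (-1 - (4)·3.125 - (-4)·-1.440) / (10) = -1.926
  β = (12 - (1)·-1.380 - (2)·-1.440) / (4) = 4.065
  γ = (-2 - (-4)·-1.380 - (4)·3.125) / (10) = -2.002
Change: (-0.546, 0.940, -0.562) → max |·| = 0.940

0.940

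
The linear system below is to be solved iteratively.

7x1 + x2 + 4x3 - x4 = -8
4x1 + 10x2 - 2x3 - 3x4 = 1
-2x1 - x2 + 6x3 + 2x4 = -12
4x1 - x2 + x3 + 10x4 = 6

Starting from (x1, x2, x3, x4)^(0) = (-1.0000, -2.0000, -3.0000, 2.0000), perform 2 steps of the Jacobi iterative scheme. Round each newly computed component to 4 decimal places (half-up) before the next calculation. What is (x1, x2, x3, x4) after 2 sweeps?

(0.8476, -0.6938, -1.9024, 0.5262)

Iteration 1:
  x1 = (-8 - (1)·-2.0000 - (4)·-3.0000 - (-1)·2.0000) / (7) = 1.1429
  x2 = (1 - (4)·-1.0000 - (-2)·-3.0000 - (-3)·2.0000) / (10) = 0.5000
  x3 = (-12 - (-2)·-1.0000 - (-1)·-2.0000 - (2)·2.0000) / (6) = -3.3333
  x4 = (6 - (4)·-1.0000 - (-1)·-2.0000 - (1)·-3.0000) / (10) = 1.1000
Iteration 2:
  x1 = (-8 - (1)·0.5000 - (4)·-3.3333 - (-1)·1.1000) / (7) = 0.8476
  x2 = (1 - (4)·1.1429 - (-2)·-3.3333 - (-3)·1.1000) / (10) = -0.6938
  x3 = (-12 - (-2)·1.1429 - (-1)·0.5000 - (2)·1.1000) / (6) = -1.9024
  x4 = (6 - (4)·1.1429 - (-1)·0.5000 - (1)·-3.3333) / (10) = 0.5262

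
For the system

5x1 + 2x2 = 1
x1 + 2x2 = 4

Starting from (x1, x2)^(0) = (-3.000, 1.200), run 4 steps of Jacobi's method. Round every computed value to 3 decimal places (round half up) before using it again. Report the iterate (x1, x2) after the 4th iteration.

(-0.840, 2.328)

Iteration 1:
  x1 = (1 - (2)·1.200) / (5) = -0.280
  x2 = (4 - (1)·-3.000) / (2) = 3.500
Iteration 2:
  x1 = (1 - (2)·3.500) / (5) = -1.200
  x2 = (4 - (1)·-0.280) / (2) = 2.140
Iteration 3:
  x1 = (1 - (2)·2.140) / (5) = -0.656
  x2 = (4 - (1)·-1.200) / (2) = 2.600
Iteration 4:
  x1 = (1 - (2)·2.600) / (5) = -0.840
  x2 = (4 - (1)·-0.656) / (2) = 2.328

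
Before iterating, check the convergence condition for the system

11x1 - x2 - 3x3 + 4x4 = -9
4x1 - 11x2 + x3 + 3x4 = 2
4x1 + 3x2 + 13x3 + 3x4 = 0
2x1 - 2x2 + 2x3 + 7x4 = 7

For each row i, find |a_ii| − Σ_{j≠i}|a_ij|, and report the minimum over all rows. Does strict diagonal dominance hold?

row 1: |11| − (1+3+4) = 3
row 2: |-11| − (4+1+3) = 3
row 3: |13| − (4+3+3) = 3
row 4: |7| − (2+2+2) = 1
minimum over rows = 1 → strictly diagonally dominant (convergence guaranteed)

1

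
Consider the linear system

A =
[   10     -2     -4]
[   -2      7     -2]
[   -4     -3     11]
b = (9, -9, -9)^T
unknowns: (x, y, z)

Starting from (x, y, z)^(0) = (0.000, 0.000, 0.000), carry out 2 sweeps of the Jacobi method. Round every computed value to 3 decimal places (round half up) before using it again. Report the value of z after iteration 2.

Iteration 1:
  x = (9 - (-2)·0.000 - (-4)·0.000) / (10) = 0.900
  y = (-9 - (-2)·0.000 - (-2)·0.000) / (7) = -1.286
  z = (-9 - (-4)·0.000 - (-3)·0.000) / (11) = -0.818
Iteration 2:
  x = (9 - (-2)·-1.286 - (-4)·-0.818) / (10) = 0.316
  y = (-9 - (-2)·0.900 - (-2)·-0.818) / (7) = -1.262
  z = (-9 - (-4)·0.900 - (-3)·-1.286) / (11) = -0.842

-0.842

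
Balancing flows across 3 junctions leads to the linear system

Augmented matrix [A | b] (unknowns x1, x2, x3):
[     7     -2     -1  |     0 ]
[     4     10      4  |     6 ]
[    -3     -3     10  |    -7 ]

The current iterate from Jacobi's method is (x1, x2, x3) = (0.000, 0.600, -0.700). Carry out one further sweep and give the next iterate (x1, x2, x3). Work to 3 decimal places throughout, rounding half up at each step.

(0.071, 0.880, -0.520)

One sweep:
  x1 = (0 - (-2)·0.600 - (-1)·-0.700) / (7) = 0.071
  x2 = (6 - (4)·0.000 - (4)·-0.700) / (10) = 0.880
  x3 = (-7 - (-3)·0.000 - (-3)·0.600) / (10) = -0.520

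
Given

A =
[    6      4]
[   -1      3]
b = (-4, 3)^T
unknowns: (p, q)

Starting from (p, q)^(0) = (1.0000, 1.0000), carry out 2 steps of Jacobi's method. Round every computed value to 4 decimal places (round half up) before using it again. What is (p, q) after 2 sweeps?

(-1.5555, 0.5556)

Iteration 1:
  p = (-4 - (4)·1.0000) / (6) = -1.3333
  q = (3 - (-1)·1.0000) / (3) = 1.3333
Iteration 2:
  p = (-4 - (4)·1.3333) / (6) = -1.5555
  q = (3 - (-1)·-1.3333) / (3) = 0.5556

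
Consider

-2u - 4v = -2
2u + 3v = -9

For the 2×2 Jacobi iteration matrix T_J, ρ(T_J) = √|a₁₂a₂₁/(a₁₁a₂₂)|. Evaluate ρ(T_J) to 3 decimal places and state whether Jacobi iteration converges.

1.155

a₁₂a₂₁/(a₁₁a₂₂) = (-4)·(2) / ((-2)·(3)) = 1.333333
ρ = √|1.333333| = √1.333333 = 1.155
ρ > 1, so Jacobi diverges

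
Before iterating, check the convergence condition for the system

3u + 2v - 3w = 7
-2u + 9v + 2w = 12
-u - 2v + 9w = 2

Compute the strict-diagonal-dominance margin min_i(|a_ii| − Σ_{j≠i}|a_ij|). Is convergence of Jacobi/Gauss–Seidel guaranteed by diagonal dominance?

-2

row 1: |3| − (2+3) = -2
row 2: |9| − (2+2) = 5
row 3: |9| − (1+2) = 6
minimum over rows = -2 → not strictly diagonally dominant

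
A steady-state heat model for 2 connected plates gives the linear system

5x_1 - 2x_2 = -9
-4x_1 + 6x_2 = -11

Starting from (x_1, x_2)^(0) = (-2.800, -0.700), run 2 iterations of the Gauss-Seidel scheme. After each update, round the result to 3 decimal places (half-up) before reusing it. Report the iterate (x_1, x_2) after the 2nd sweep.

(-3.088, -3.892)

Iteration 1:
  x_1 = (-9 - (-2)·-0.700) / (5) = -2.080
  x_2 = (-11 - (-4)·-2.080) / (6) = -3.220
Iteration 2:
  x_1 = (-9 - (-2)·-3.220) / (5) = -3.088
  x_2 = (-11 - (-4)·-3.088) / (6) = -3.892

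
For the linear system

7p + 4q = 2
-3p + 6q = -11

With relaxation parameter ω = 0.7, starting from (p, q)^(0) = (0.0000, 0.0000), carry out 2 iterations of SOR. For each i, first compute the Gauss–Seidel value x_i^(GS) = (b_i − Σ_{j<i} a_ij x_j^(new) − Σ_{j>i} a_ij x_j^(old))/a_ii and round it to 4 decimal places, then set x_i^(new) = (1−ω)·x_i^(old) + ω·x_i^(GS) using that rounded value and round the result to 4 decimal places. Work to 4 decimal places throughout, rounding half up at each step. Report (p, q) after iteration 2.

(0.7453, -1.3865)

Iteration 1:
  p: GS value = (2 - (4)·0.0000) / (7) = 0.2857;  p ← (1−ω)·0.0000 + ω·0.2857 = 0.2000
  q: GS value = (-11 - (-3)·0.2000) / (6) = -1.7333;  q ← (1−ω)·0.0000 + ω·-1.7333 = -1.2133
Iteration 2:
  p: GS value = (2 - (4)·-1.2133) / (7) = 0.9790;  p ← (1−ω)·0.2000 + ω·0.9790 = 0.7453
  q: GS value = (-11 - (-3)·0.7453) / (6) = -1.4607;  q ← (1−ω)·-1.2133 + ω·-1.4607 = -1.3865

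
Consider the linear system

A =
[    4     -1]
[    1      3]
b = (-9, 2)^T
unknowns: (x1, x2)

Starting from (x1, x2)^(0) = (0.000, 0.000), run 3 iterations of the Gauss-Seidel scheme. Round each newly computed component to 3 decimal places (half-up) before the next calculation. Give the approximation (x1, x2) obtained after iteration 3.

(-1.925, 1.308)

Iteration 1:
  x1 = (-9 - (-1)·0.000) / (4) = -2.250
  x2 = (2 - (1)·-2.250) / (3) = 1.417
Iteration 2:
  x1 = (-9 - (-1)·1.417) / (4) = -1.896
  x2 = (2 - (1)·-1.896) / (3) = 1.299
Iteration 3:
  x1 = (-9 - (-1)·1.299) / (4) = -1.925
  x2 = (2 - (1)·-1.925) / (3) = 1.308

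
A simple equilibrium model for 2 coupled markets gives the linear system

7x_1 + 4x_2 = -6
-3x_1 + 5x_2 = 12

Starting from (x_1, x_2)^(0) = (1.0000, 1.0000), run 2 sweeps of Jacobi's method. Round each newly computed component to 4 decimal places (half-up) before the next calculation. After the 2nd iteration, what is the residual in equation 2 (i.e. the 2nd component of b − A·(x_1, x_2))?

-3.4282

Iteration 1:
  x_1 = (-6 - (4)·1.0000) / (7) = -1.4286
  x_2 = (12 - (-3)·1.0000) / (5) = 3.0000
Iteration 2:
  x_1 = (-6 - (4)·3.0000) / (7) = -2.5714
  x_2 = (12 - (-3)·-1.4286) / (5) = 1.5428
Residual b − A·x = (5.8286, -3.4282)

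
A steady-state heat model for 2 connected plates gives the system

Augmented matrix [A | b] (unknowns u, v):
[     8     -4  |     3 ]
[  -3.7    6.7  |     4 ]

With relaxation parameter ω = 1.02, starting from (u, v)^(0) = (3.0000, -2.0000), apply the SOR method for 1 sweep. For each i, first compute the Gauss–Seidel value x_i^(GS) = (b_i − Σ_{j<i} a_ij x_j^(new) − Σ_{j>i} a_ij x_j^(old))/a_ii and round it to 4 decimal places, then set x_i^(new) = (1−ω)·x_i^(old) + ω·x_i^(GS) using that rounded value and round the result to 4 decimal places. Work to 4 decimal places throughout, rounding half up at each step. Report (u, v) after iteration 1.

(-0.6975, 0.2560)

Iteration 1:
  u: GS value = (3 - (-4)·-2.0000) / (8) = -0.6250;  u ← (1−ω)·3.0000 + ω·-0.6250 = -0.6975
  v: GS value = (4 - (-3.7)·-0.6975) / (6.7) = 0.2118;  v ← (1−ω)·-2.0000 + ω·0.2118 = 0.2560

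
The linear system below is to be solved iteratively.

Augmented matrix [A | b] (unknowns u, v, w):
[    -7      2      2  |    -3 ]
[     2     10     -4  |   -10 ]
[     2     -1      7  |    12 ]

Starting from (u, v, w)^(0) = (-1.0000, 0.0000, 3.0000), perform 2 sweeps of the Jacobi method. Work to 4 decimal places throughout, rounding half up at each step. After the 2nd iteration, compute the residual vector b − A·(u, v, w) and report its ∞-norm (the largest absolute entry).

Iteration 1:
  u = (-3 - (2)·0.0000 - (2)·3.0000) / (-7) = 1.2857
  v = (-10 - (2)·-1.0000 - (-4)·3.0000) / (10) = 0.4000
  w = (12 - (2)·-1.0000 - (-1)·0.0000) / (7) = 2.0000
Iteration 2:
  u = (-3 - (2)·0.4000 - (2)·2.0000) / (-7) = 1.1143
  v = (-10 - (2)·1.2857 - (-4)·2.0000) / (10) = -0.4571
  w = (12 - (2)·1.2857 - (-1)·0.4000) / (7) = 1.4041
Residual b − A·x = (2.9061, -2.0412, -0.5144); ∞-norm = 2.9061

2.9061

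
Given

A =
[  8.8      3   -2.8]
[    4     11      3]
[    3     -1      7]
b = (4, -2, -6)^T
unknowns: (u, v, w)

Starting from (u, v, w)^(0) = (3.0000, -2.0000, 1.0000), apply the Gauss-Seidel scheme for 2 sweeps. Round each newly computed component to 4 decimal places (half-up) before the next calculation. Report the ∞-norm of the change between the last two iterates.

Iteration 1:
  u = (4 - (3)·-2.0000 - (-2.8)·1.0000) / (8.8) = 1.4545
  v = (-2 - (4)·1.4545 - (3)·1.0000) / (11) = -0.9835
  w = (-6 - (3)·1.4545 - (-1)·-0.9835) / (7) = -1.6210
Iteration 2:
  u = (4 - (3)·-0.9835 - (-2.8)·-1.6210) / (8.8) = 0.2741
  v = (-2 - (4)·0.2741 - (3)·-1.6210) / (11) = 0.1606
  w = (-6 - (3)·0.2741 - (-1)·0.1606) / (7) = -0.9517
Change: (-1.1804, 1.1441, 0.6693) → max |·| = 1.1804

1.1804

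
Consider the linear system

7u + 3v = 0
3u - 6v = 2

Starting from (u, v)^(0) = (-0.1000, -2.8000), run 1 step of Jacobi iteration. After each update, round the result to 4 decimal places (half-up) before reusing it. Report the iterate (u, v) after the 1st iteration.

(1.2000, -0.3833)

Iteration 1:
  u = (0 - (3)·-2.8000) / (7) = 1.2000
  v = (2 - (3)·-0.1000) / (-6) = -0.3833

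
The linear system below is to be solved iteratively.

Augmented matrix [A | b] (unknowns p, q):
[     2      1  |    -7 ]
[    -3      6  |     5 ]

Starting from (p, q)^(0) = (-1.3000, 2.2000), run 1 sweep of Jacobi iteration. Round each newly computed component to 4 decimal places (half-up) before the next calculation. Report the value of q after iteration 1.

0.1833

Iteration 1:
  p = (-7 - (1)·2.2000) / (2) = -4.6000
  q = (5 - (-3)·-1.3000) / (6) = 0.1833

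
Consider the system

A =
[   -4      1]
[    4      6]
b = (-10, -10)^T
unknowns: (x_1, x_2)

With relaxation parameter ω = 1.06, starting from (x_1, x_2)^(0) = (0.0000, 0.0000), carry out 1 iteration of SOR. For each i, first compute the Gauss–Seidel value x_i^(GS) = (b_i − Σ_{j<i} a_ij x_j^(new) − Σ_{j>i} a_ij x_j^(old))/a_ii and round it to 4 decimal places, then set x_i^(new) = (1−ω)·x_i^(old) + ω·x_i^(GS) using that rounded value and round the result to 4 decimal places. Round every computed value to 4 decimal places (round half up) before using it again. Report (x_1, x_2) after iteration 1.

Iteration 1:
  x_1: GS value = (-10 - (1)·0.0000) / (-4) = 2.5000;  x_1 ← (1−ω)·0.0000 + ω·2.5000 = 2.6500
  x_2: GS value = (-10 - (4)·2.6500) / (6) = -3.4333;  x_2 ← (1−ω)·0.0000 + ω·-3.4333 = -3.6393

(2.6500, -3.6393)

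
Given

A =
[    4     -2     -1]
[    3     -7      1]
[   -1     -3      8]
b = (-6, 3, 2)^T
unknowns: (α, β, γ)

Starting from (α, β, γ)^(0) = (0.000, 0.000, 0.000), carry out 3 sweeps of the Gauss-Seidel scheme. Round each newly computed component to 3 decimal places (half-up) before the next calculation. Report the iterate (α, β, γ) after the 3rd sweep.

Iteration 1:
  α = (-6 - (-2)·0.000 - (-1)·0.000) / (4) = -1.500
  β = (3 - (3)·-1.500 - (1)·0.000) / (-7) = -1.071
  γ = (2 - (-1)·-1.500 - (-3)·-1.071) / (8) = -0.339
Iteration 2:
  α = (-6 - (-2)·-1.071 - (-1)·-0.339) / (4) = -2.120
  β = (3 - (3)·-2.120 - (1)·-0.339) / (-7) = -1.386
  γ = (2 - (-1)·-2.120 - (-3)·-1.386) / (8) = -0.535
Iteration 3:
  α = (-6 - (-2)·-1.386 - (-1)·-0.535) / (4) = -2.327
  β = (3 - (3)·-2.327 - (1)·-0.535) / (-7) = -1.502
  γ = (2 - (-1)·-2.327 - (-3)·-1.502) / (8) = -0.604

(-2.327, -1.502, -0.604)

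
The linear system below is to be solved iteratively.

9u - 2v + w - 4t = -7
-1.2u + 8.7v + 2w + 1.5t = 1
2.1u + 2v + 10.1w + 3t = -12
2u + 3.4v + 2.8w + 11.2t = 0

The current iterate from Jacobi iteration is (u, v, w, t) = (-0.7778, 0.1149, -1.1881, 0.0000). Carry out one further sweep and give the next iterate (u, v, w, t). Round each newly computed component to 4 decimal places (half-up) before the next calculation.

(-0.6202, 0.2808, -1.0492, 0.4010)

One sweep:
  u = (-7 - (-2)·0.1149 - (1)·-1.1881 - (-4)·0.0000) / (9) = -0.6202
  v = (1 - (-1.2)·-0.7778 - (2)·-1.1881 - (1.5)·0.0000) / (8.7) = 0.2808
  w = (-12 - (2.1)·-0.7778 - (2)·0.1149 - (3)·0.0000) / (10.1) = -1.0492
  t = (0 - (2)·-0.7778 - (3.4)·0.1149 - (2.8)·-1.1881) / (11.2) = 0.4010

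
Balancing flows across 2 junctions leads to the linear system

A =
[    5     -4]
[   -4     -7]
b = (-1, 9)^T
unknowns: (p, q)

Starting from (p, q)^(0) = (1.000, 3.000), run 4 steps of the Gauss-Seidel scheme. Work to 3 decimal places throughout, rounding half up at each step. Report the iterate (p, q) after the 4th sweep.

Iteration 1:
  p = (-1 - (-4)·3.000) / (5) = 2.200
  q = (9 - (-4)·2.200) / (-7) = -2.543
Iteration 2:
  p = (-1 - (-4)·-2.543) / (5) = -2.234
  q = (9 - (-4)·-2.234) / (-7) = -0.009
Iteration 3:
  p = (-1 - (-4)·-0.009) / (5) = -0.207
  q = (9 - (-4)·-0.207) / (-7) = -1.167
Iteration 4:
  p = (-1 - (-4)·-1.167) / (5) = -1.134
  q = (9 - (-4)·-1.134) / (-7) = -0.638

(-1.134, -0.638)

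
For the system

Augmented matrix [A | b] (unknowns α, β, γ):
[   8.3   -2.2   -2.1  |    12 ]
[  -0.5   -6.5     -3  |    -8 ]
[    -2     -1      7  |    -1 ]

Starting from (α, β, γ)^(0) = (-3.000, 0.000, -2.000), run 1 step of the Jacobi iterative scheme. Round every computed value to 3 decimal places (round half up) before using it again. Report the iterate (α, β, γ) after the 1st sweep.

(0.940, 2.385, -1.000)

Iteration 1:
  α = (12 - (-2.2)·0.000 - (-2.1)·-2.000) / (8.3) = 0.940
  β = (-8 - (-0.5)·-3.000 - (-3)·-2.000) / (-6.5) = 2.385
  γ = (-1 - (-2)·-3.000 - (-1)·0.000) / (7) = -1.000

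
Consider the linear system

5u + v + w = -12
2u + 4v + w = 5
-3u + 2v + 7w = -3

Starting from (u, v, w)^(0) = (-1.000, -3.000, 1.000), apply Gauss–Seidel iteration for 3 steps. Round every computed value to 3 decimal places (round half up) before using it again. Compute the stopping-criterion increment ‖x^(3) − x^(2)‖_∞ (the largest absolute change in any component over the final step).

Iteration 1:
  u = (-12 - (1)·-3.000 - (1)·1.000) / (5) = -2.000
  v = (5 - (2)·-2.000 - (1)·1.000) / (4) = 2.000
  w = (-3 - (-3)·-2.000 - (2)·2.000) / (7) = -1.857
Iteration 2:
  u = (-12 - (1)·2.000 - (1)·-1.857) / (5) = -2.429
  v = (5 - (2)·-2.429 - (1)·-1.857) / (4) = 2.929
  w = (-3 - (-3)·-2.429 - (2)·2.929) / (7) = -2.306
Iteration 3:
  u = (-12 - (1)·2.929 - (1)·-2.306) / (5) = -2.525
  v = (5 - (2)·-2.525 - (1)·-2.306) / (4) = 3.089
  w = (-3 - (-3)·-2.525 - (2)·3.089) / (7) = -2.393
Change: (-0.096, 0.160, -0.087) → max |·| = 0.160

0.160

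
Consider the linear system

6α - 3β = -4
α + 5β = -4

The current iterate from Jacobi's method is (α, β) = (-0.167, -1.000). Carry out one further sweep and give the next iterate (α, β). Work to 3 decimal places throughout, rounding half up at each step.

(-1.167, -0.767)

One sweep:
  α = (-4 - (-3)·-1.000) / (6) = -1.167
  β = (-4 - (1)·-0.167) / (5) = -0.767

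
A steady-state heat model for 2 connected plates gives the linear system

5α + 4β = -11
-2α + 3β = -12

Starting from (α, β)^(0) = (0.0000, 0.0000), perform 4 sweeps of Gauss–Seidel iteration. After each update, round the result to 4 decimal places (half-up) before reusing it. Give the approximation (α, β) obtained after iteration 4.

(1.0849, -3.2767)

Iteration 1:
  α = (-11 - (4)·0.0000) / (5) = -2.2000
  β = (-12 - (-2)·-2.2000) / (3) = -5.4667
Iteration 2:
  α = (-11 - (4)·-5.4667) / (5) = 2.1734
  β = (-12 - (-2)·2.1734) / (3) = -2.5511
Iteration 3:
  α = (-11 - (4)·-2.5511) / (5) = -0.1591
  β = (-12 - (-2)·-0.1591) / (3) = -4.1061
Iteration 4:
  α = (-11 - (4)·-4.1061) / (5) = 1.0849
  β = (-12 - (-2)·1.0849) / (3) = -3.2767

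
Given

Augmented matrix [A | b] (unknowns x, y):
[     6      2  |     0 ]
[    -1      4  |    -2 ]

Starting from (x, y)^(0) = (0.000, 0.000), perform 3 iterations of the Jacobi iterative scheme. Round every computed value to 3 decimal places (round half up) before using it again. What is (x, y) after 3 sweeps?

Iteration 1:
  x = (0 - (2)·0.000) / (6) = 0.000
  y = (-2 - (-1)·0.000) / (4) = -0.500
Iteration 2:
  x = (0 - (2)·-0.500) / (6) = 0.167
  y = (-2 - (-1)·0.000) / (4) = -0.500
Iteration 3:
  x = (0 - (2)·-0.500) / (6) = 0.167
  y = (-2 - (-1)·0.167) / (4) = -0.458

(0.167, -0.458)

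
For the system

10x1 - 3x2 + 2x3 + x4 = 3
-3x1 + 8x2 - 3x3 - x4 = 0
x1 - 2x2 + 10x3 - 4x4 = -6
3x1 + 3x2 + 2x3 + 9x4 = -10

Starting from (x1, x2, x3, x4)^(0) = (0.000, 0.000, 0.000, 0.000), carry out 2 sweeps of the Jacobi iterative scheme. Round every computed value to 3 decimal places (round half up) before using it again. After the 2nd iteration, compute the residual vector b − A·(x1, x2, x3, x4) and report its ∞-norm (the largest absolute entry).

Iteration 1:
  x1 = (3 - (-3)·0.000 - (2)·0.000 - (1)·0.000) / (10) = 0.300
  x2 = (0 - (-3)·0.000 - (-3)·0.000 - (-1)·0.000) / (8) = 0.000
  x3 = (-6 - (1)·0.000 - (-2)·0.000 - (-4)·0.000) / (10) = -0.600
  x4 = (-10 - (3)·0.000 - (3)·0.000 - (2)·0.000) / (9) = -1.111
Iteration 2:
  x1 = (3 - (-3)·0.000 - (2)·-0.600 - (1)·-1.111) / (10) = 0.531
  x2 = (0 - (-3)·0.300 - (-3)·-0.600 - (-1)·-1.111) / (8) = -0.251
  x3 = (-6 - (1)·0.300 - (-2)·0.000 - (-4)·-1.111) / (10) = -1.074
  x4 = (-10 - (3)·0.300 - (3)·0.000 - (2)·-0.600) / (9) = -1.078
Residual b − A·x = (0.163, -0.699, -0.605, 1.010); ∞-norm = 1.010

1.010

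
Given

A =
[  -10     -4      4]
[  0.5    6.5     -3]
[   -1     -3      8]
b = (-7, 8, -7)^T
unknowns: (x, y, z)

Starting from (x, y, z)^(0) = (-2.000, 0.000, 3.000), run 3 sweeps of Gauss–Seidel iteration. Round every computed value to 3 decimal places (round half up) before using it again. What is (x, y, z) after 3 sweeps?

Iteration 1:
  x = (-7 - (-4)·0.000 - (4)·3.000) / (-10) = 1.900
  y = (8 - (0.5)·1.900 - (-3)·3.000) / (6.5) = 2.469
  z = (-7 - (-1)·1.900 - (-3)·2.469) / (8) = 0.288
Iteration 2:
  x = (-7 - (-4)·2.469 - (4)·0.288) / (-10) = -0.172
  y = (8 - (0.5)·-0.172 - (-3)·0.288) / (6.5) = 1.377
  z = (-7 - (-1)·-0.172 - (-3)·1.377) / (8) = -0.380
Iteration 3:
  x = (-7 - (-4)·1.377 - (4)·-0.380) / (-10) = -0.003
  y = (8 - (0.5)·-0.003 - (-3)·-0.380) / (6.5) = 1.056
  z = (-7 - (-1)·-0.003 - (-3)·1.056) / (8) = -0.479

(-0.003, 1.056, -0.479)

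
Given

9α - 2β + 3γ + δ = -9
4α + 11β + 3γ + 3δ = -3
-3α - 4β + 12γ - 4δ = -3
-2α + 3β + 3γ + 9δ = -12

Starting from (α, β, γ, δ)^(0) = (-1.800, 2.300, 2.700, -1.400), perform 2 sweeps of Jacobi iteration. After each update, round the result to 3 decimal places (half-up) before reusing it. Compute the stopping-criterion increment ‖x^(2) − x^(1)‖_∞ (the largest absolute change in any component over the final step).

Iteration 1:
  α = (-9 - (-2)·2.300 - (3)·2.700 - (1)·-1.400) / (9) = -1.233
  β = (-3 - (4)·-1.800 - (3)·2.700 - (3)·-1.400) / (11) = 0.027
  γ = (-3 - (-3)·-1.800 - (-4)·2.300 - (-4)·-1.400) / (12) = -0.400
  δ = (-12 - (-2)·-1.800 - (3)·2.300 - (3)·2.700) / (9) = -3.400
Iteration 2:
  α = (-9 - (-2)·0.027 - (3)·-0.400 - (1)·-3.400) / (9) = -0.483
  β = (-3 - (4)·-1.233 - (3)·-0.400 - (3)·-3.400) / (11) = 1.212
  γ = (-3 - (-3)·-1.233 - (-4)·0.027 - (-4)·-3.400) / (12) = -1.683
  δ = (-12 - (-2)·-1.233 - (3)·0.027 - (3)·-0.400) / (9) = -1.483
Change: (0.750, 1.185, -1.283, 1.917) → max |·| = 1.917

1.917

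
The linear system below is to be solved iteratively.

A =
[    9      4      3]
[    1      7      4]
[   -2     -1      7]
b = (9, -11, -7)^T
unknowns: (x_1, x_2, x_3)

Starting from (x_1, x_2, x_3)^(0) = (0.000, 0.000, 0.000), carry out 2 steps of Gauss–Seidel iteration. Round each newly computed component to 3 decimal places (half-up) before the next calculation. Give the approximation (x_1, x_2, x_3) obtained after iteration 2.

(2.081, -1.321, -0.594)

Iteration 1:
  x_1 = (9 - (4)·0.000 - (3)·0.000) / (9) = 1.000
  x_2 = (-11 - (1)·1.000 - (4)·0.000) / (7) = -1.714
  x_3 = (-7 - (-2)·1.000 - (-1)·-1.714) / (7) = -0.959
Iteration 2:
  x_1 = (9 - (4)·-1.714 - (3)·-0.959) / (9) = 2.081
  x_2 = (-11 - (1)·2.081 - (4)·-0.959) / (7) = -1.321
  x_3 = (-7 - (-2)·2.081 - (-1)·-1.321) / (7) = -0.594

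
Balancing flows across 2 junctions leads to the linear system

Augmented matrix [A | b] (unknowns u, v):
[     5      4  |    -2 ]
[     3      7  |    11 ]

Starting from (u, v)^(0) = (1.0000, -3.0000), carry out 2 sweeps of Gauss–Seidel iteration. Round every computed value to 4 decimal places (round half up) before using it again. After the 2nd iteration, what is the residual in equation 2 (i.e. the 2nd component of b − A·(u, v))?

Iteration 1:
  u = (-2 - (4)·-3.0000) / (5) = 2.0000
  v = (11 - (3)·2.0000) / (7) = 0.7143
Iteration 2:
  u = (-2 - (4)·0.7143) / (5) = -0.9714
  v = (11 - (3)·-0.9714) / (7) = 1.9877
Residual b − A·x = (-5.0938, 0.0003)

0.0003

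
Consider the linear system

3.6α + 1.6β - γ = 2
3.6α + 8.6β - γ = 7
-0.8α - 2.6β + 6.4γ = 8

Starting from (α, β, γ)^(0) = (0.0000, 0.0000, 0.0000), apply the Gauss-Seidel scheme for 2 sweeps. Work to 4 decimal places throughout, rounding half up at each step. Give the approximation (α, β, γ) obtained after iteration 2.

Iteration 1:
  α = (2 - (1.6)·0.0000 - (-1)·0.0000) / (3.6) = 0.5556
  β = (7 - (3.6)·0.5556 - (-1)·0.0000) / (8.6) = 0.5814
  γ = (8 - (-0.8)·0.5556 - (-2.6)·0.5814) / (6.4) = 1.5556
Iteration 2:
  α = (2 - (1.6)·0.5814 - (-1)·1.5556) / (3.6) = 0.7293
  β = (7 - (3.6)·0.7293 - (-1)·1.5556) / (8.6) = 0.6895
  γ = (8 - (-0.8)·0.7293 - (-2.6)·0.6895) / (6.4) = 1.6213

(0.7293, 0.6895, 1.6213)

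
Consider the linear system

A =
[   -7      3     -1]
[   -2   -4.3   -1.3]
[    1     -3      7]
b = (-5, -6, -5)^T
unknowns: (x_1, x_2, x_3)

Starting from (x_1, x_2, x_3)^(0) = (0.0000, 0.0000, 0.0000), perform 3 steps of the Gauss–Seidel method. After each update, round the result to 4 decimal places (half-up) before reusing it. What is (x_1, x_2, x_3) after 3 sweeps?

(1.1852, 0.9915, -0.4587)

Iteration 1:
  x_1 = (-5 - (3)·0.0000 - (-1)·0.0000) / (-7) = 0.7143
  x_2 = (-6 - (-2)·0.7143 - (-1.3)·0.0000) / (-4.3) = 1.0631
  x_3 = (-5 - (1)·0.7143 - (-3)·1.0631) / (7) = -0.3607
Iteration 2:
  x_1 = (-5 - (3)·1.0631 - (-1)·-0.3607) / (-7) = 1.2214
  x_2 = (-6 - (-2)·1.2214 - (-1.3)·-0.3607) / (-4.3) = 0.9363
  x_3 = (-5 - (1)·1.2214 - (-3)·0.9363) / (7) = -0.4875
Iteration 3:
  x_1 = (-5 - (3)·0.9363 - (-1)·-0.4875) / (-7) = 1.1852
  x_2 = (-6 - (-2)·1.1852 - (-1.3)·-0.4875) / (-4.3) = 0.9915
  x_3 = (-5 - (1)·1.1852 - (-3)·0.9915) / (7) = -0.4587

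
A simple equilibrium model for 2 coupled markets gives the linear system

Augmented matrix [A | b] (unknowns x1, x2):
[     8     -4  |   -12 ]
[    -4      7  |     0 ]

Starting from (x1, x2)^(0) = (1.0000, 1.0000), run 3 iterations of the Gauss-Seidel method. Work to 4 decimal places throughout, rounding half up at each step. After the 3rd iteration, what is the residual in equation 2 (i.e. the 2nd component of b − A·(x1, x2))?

Iteration 1:
  x1 = (-12 - (-4)·1.0000) / (8) = -1.0000
  x2 = (0 - (-4)·-1.0000) / (7) = -0.5714
Iteration 2:
  x1 = (-12 - (-4)·-0.5714) / (8) = -1.7857
  x2 = (0 - (-4)·-1.7857) / (7) = -1.0204
Iteration 3:
  x1 = (-12 - (-4)·-1.0204) / (8) = -2.0102
  x2 = (0 - (-4)·-2.0102) / (7) = -1.1487
Residual b − A·x = (-0.5132, 0.0001)

0.0001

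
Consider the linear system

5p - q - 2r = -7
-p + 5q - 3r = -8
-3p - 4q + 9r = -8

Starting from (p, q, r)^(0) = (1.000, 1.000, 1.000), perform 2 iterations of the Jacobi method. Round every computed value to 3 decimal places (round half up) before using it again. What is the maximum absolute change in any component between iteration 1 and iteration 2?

Iteration 1:
  p = (-7 - (-1)·1.000 - (-2)·1.000) / (5) = -0.800
  q = (-8 - (-1)·1.000 - (-3)·1.000) / (5) = -0.800
  r = (-8 - (-3)·1.000 - (-4)·1.000) / (9) = -0.111
Iteration 2:
  p = (-7 - (-1)·-0.800 - (-2)·-0.111) / (5) = -1.604
  q = (-8 - (-1)·-0.800 - (-3)·-0.111) / (5) = -1.827
  r = (-8 - (-3)·-0.800 - (-4)·-0.800) / (9) = -1.511
Change: (-0.804, -1.027, -1.400) → max |·| = 1.400

1.400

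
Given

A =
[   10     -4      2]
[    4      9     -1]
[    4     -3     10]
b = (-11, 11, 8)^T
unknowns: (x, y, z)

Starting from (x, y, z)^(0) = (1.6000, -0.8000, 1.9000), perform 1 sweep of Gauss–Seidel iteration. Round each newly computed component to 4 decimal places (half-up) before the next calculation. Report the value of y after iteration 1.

2.2333

Iteration 1:
  x = (-11 - (-4)·-0.8000 - (2)·1.9000) / (10) = -1.8000
  y = (11 - (4)·-1.8000 - (-1)·1.9000) / (9) = 2.2333
  z = (8 - (4)·-1.8000 - (-3)·2.2333) / (10) = 2.1900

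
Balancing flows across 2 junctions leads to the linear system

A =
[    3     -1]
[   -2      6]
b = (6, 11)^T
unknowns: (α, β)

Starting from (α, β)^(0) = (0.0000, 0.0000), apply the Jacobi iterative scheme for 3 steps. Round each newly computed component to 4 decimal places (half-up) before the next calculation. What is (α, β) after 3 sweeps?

(2.8333, 2.7037)

Iteration 1:
  α = (6 - (-1)·0.0000) / (3) = 2.0000
  β = (11 - (-2)·0.0000) / (6) = 1.8333
Iteration 2:
  α = (6 - (-1)·1.8333) / (3) = 2.6111
  β = (11 - (-2)·2.0000) / (6) = 2.5000
Iteration 3:
  α = (6 - (-1)·2.5000) / (3) = 2.8333
  β = (11 - (-2)·2.6111) / (6) = 2.7037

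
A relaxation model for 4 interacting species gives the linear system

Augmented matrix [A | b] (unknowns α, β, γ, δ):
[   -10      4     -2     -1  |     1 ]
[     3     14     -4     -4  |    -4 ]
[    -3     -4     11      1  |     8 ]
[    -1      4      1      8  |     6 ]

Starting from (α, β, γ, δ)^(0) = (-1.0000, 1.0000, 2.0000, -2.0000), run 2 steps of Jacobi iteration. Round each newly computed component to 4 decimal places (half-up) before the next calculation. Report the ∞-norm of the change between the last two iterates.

0.7982

Iteration 1:
  α = (1 - (4)·1.0000 - (-2)·2.0000 - (-1)·-2.0000) / (-10) = 0.1000
  β = (-4 - (3)·-1.0000 - (-4)·2.0000 - (-4)·-2.0000) / (14) = -0.0714
  γ = (8 - (-3)·-1.0000 - (-4)·1.0000 - (1)·-2.0000) / (11) = 1.0000
  δ = (6 - (-1)·-1.0000 - (4)·1.0000 - (1)·2.0000) / (8) = -0.1250
Iteration 2:
  α = (1 - (4)·-0.0714 - (-2)·1.0000 - (-1)·-0.1250) / (-10) = -0.3161
  β = (-4 - (3)·0.1000 - (-4)·1.0000 - (-4)·-0.1250) / (14) = -0.0571
  γ = (8 - (-3)·0.1000 - (-4)·-0.0714 - (1)·-0.1250) / (11) = 0.7399
  δ = (6 - (-1)·0.1000 - (4)·-0.0714 - (1)·1.0000) / (8) = 0.6732
Change: (-0.4161, 0.0143, -0.2601, 0.7982) → max |·| = 0.7982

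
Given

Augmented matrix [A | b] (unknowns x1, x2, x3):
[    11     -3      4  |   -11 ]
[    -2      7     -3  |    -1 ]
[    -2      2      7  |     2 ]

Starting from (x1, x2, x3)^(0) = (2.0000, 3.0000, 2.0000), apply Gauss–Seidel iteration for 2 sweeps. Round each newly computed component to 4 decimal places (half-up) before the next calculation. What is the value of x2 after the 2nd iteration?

-0.4269

Iteration 1:
  x1 = (-11 - (-3)·3.0000 - (4)·2.0000) / (11) = -0.9091
  x2 = (-1 - (-2)·-0.9091 - (-3)·2.0000) / (7) = 0.4545
  x3 = (2 - (-2)·-0.9091 - (2)·0.4545) / (7) = -0.1039
Iteration 2:
  x1 = (-11 - (-3)·0.4545 - (4)·-0.1039) / (11) = -0.8383
  x2 = (-1 - (-2)·-0.8383 - (-3)·-0.1039) / (7) = -0.4269
  x3 = (2 - (-2)·-0.8383 - (2)·-0.4269) / (7) = 0.1682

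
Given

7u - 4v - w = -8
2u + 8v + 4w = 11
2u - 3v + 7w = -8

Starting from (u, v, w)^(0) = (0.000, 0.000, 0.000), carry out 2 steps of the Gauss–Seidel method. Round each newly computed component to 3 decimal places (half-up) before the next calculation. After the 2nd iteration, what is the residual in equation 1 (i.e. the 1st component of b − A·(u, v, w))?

Iteration 1:
  u = (-8 - (-4)·0.000 - (-1)·0.000) / (7) = -1.143
  v = (11 - (2)·-1.143 - (4)·0.000) / (8) = 1.661
  w = (-8 - (2)·-1.143 - (-3)·1.661) / (7) = -0.104
Iteration 2:
  u = (-8 - (-4)·1.661 - (-1)·-0.104) / (7) = -0.209
  v = (11 - (2)·-0.209 - (4)·-0.104) / (8) = 1.479
  w = (-8 - (2)·-0.209 - (-3)·1.479) / (7) = -0.449
Residual b − A·x = (-1.070, 1.382, -0.002)

-1.070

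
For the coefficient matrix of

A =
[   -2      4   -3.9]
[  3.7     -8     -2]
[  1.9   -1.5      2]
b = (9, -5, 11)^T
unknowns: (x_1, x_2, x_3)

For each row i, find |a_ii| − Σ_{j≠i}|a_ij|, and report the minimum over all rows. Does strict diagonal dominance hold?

-5.9

row 1: |-2| − (4+3.9) = -5.9
row 2: |-8| − (3.7+2) = 2.3
row 3: |2| − (1.9+1.5) = -1.4
minimum over rows = -5.9 → not strictly diagonally dominant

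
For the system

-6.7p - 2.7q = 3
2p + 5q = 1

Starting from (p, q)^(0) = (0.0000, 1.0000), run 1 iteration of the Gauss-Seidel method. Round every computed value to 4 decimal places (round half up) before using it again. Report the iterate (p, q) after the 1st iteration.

(-0.8507, 0.5403)

Iteration 1:
  p = (3 - (-2.7)·1.0000) / (-6.7) = -0.8507
  q = (1 - (2)·-0.8507) / (5) = 0.5403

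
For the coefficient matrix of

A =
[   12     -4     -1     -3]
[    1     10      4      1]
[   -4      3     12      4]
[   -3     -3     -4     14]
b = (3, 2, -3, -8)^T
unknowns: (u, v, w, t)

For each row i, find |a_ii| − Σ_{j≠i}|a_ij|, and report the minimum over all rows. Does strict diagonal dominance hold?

1

row 1: |12| − (4+1+3) = 4
row 2: |10| − (1+4+1) = 4
row 3: |12| − (4+3+4) = 1
row 4: |14| − (3+3+4) = 4
minimum over rows = 1 → strictly diagonally dominant (convergence guaranteed)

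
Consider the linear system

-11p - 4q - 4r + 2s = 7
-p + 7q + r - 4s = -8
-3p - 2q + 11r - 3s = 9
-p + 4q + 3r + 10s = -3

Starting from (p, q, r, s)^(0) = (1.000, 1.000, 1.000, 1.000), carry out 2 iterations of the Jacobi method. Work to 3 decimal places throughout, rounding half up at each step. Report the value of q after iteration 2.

Iteration 1:
  p = (7 - (-4)·1.000 - (-4)·1.000 - (2)·1.000) / (-11) = -1.182
  q = (-8 - (-1)·1.000 - (1)·1.000 - (-4)·1.000) / (7) = -0.571
  r = (9 - (-3)·1.000 - (-2)·1.000 - (-3)·1.000) / (11) = 1.545
  s = (-3 - (-1)·1.000 - (4)·1.000 - (3)·1.000) / (10) = -0.900
Iteration 2:
  p = (7 - (-4)·-0.571 - (-4)·1.545 - (2)·-0.900) / (-11) = -1.154
  q = (-8 - (-1)·-1.182 - (1)·1.545 - (-4)·-0.900) / (7) = -2.047
  r = (9 - (-3)·-1.182 - (-2)·-0.571 - (-3)·-0.900) / (11) = 0.147
  s = (-3 - (-1)·-1.182 - (4)·-0.571 - (3)·1.545) / (10) = -0.653

-2.047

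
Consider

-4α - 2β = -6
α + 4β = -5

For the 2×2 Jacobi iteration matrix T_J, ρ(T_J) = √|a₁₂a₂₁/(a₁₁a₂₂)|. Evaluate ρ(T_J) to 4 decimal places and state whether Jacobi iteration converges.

0.3536

a₁₂a₂₁/(a₁₁a₂₂) = (-2)·(1) / ((-4)·(4)) = 0.125000
ρ = √|0.125000| = √0.125000 = 0.3536
ρ < 1, so Jacobi converges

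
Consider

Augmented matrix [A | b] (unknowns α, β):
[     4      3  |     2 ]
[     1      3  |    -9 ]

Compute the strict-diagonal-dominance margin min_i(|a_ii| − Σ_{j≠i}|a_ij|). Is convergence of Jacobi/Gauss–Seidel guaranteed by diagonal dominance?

1

row 1: |4| − (3) = 1
row 2: |3| − (1) = 2
minimum over rows = 1 → strictly diagonally dominant (convergence guaranteed)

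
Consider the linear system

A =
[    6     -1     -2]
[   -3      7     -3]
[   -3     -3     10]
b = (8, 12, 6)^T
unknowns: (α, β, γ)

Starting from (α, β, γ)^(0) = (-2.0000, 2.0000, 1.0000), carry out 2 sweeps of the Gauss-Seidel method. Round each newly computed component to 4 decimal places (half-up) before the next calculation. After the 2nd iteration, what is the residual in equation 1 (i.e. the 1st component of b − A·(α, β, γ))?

1.4402

Iteration 1:
  α = (8 - (-1)·2.0000 - (-2)·1.0000) / (6) = 2.0000
  β = (12 - (-3)·2.0000 - (-3)·1.0000) / (7) = 3.0000
  γ = (6 - (-3)·2.0000 - (-3)·3.0000) / (10) = 2.1000
Iteration 2:
  α = (8 - (-1)·3.0000 - (-2)·2.1000) / (6) = 2.5333
  β = (12 - (-3)·2.5333 - (-3)·2.1000) / (7) = 3.7000
  γ = (6 - (-3)·2.5333 - (-3)·3.7000) / (10) = 2.4700
Residual b − A·x = (1.4402, 1.1099, -0.0001)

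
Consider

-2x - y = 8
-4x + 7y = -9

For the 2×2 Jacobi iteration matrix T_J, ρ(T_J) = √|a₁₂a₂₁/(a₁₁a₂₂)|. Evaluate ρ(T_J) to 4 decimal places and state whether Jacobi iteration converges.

a₁₂a₂₁/(a₁₁a₂₂) = (-1)·(-4) / ((-2)·(7)) = -0.285714
ρ = √|-0.285714| = √0.285714 = 0.5345
ρ < 1, so Jacobi converges

0.5345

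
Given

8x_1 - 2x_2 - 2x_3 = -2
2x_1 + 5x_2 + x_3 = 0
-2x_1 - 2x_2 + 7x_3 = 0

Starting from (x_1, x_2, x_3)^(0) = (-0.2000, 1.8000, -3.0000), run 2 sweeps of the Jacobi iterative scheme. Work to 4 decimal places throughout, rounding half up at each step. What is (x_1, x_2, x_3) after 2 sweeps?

(0.0343, 0.1286, 0.0371)

Iteration 1:
  x_1 = (-2 - (-2)·1.8000 - (-2)·-3.0000) / (8) = -0.5500
  x_2 = (0 - (2)·-0.2000 - (1)·-3.0000) / (5) = 0.6800
  x_3 = (0 - (-2)·-0.2000 - (-2)·1.8000) / (7) = 0.4571
Iteration 2:
  x_1 = (-2 - (-2)·0.6800 - (-2)·0.4571) / (8) = 0.0343
  x_2 = (0 - (2)·-0.5500 - (1)·0.4571) / (5) = 0.1286
  x_3 = (0 - (-2)·-0.5500 - (-2)·0.6800) / (7) = 0.0371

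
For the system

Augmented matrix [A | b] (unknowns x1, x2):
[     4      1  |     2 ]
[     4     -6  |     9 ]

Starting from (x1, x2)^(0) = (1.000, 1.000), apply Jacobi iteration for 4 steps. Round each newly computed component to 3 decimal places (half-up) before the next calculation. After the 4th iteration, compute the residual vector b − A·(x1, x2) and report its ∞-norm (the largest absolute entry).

0.302

Iteration 1:
  x1 = (2 - (1)·1.000) / (4) = 0.250
  x2 = (9 - (4)·1.000) / (-6) = -0.833
Iteration 2:
  x1 = (2 - (1)·-0.833) / (4) = 0.708
  x2 = (9 - (4)·0.250) / (-6) = -1.333
Iteration 3:
  x1 = (2 - (1)·-1.333) / (4) = 0.833
  x2 = (9 - (4)·0.708) / (-6) = -1.028
Iteration 4:
  x1 = (2 - (1)·-1.028) / (4) = 0.757
  x2 = (9 - (4)·0.833) / (-6) = -0.945
Residual b − A·x = (-0.083, 0.302); ∞-norm = 0.302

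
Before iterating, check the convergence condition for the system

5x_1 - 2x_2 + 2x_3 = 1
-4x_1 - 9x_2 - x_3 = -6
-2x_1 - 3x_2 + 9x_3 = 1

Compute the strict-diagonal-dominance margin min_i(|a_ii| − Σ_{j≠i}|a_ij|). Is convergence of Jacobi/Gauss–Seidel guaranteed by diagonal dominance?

1

row 1: |5| − (2+2) = 1
row 2: |-9| − (4+1) = 4
row 3: |9| − (2+3) = 4
minimum over rows = 1 → strictly diagonally dominant (convergence guaranteed)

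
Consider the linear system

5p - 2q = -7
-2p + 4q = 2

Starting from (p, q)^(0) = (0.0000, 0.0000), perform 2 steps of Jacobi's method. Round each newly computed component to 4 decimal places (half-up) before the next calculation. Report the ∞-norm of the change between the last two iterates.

0.7000

Iteration 1:
  p = (-7 - (-2)·0.0000) / (5) = -1.4000
  q = (2 - (-2)·0.0000) / (4) = 0.5000
Iteration 2:
  p = (-7 - (-2)·0.5000) / (5) = -1.2000
  q = (2 - (-2)·-1.4000) / (4) = -0.2000
Change: (0.2000, -0.7000) → max |·| = 0.7000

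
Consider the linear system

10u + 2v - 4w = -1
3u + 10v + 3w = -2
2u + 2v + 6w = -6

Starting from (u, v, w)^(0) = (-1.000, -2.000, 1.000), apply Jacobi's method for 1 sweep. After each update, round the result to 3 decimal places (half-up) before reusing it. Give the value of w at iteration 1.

0.000

Iteration 1:
  u = (-1 - (2)·-2.000 - (-4)·1.000) / (10) = 0.700
  v = (-2 - (3)·-1.000 - (3)·1.000) / (10) = -0.200
  w = (-6 - (2)·-1.000 - (2)·-2.000) / (6) = 0.000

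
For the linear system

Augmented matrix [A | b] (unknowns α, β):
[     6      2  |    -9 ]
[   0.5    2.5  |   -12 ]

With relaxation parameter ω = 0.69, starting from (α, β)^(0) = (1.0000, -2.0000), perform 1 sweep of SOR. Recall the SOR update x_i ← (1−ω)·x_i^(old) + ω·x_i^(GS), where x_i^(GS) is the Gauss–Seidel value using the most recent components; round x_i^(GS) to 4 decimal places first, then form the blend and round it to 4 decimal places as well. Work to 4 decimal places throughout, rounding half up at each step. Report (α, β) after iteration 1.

Iteration 1:
  α: GS value = (-9 - (2)·-2.0000) / (6) = -0.8333;  α ← (1−ω)·1.0000 + ω·-0.8333 = -0.2650
  β: GS value = (-12 - (0.5)·-0.2650) / (2.5) = -4.7470;  β ← (1−ω)·-2.0000 + ω·-4.7470 = -3.8954

(-0.2650, -3.8954)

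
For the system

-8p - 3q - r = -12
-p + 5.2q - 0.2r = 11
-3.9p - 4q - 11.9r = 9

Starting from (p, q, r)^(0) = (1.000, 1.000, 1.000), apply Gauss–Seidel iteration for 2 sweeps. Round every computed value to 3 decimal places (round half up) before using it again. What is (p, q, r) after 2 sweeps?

(0.854, 2.208, -1.778)

Iteration 1:
  p = (-12 - (-3)·1.000 - (-1)·1.000) / (-8) = 1.000
  q = (11 - (-1)·1.000 - (-0.2)·1.000) / (5.2) = 2.346
  r = (9 - (-3.9)·1.000 - (-4)·2.346) / (-11.9) = -1.873
Iteration 2:
  p = (-12 - (-3)·2.346 - (-1)·-1.873) / (-8) = 0.854
  q = (11 - (-1)·0.854 - (-0.2)·-1.873) / (5.2) = 2.208
  r = (9 - (-3.9)·0.854 - (-4)·2.208) / (-11.9) = -1.778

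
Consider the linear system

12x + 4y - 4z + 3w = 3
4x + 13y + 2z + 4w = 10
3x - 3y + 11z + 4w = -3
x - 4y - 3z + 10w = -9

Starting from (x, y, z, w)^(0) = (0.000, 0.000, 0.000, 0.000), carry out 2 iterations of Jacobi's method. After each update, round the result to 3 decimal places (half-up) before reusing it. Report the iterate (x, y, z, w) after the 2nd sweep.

Iteration 1:
  x = (3 - (4)·0.000 - (-4)·0.000 - (3)·0.000) / (12) = 0.250
  y = (10 - (4)·0.000 - (2)·0.000 - (4)·0.000) / (13) = 0.769
  z = (-3 - (3)·0.000 - (-3)·0.000 - (4)·0.000) / (11) = -0.273
  w = (-9 - (1)·0.000 - (-4)·0.000 - (-3)·0.000) / (10) = -0.900
Iteration 2:
  x = (3 - (4)·0.769 - (-4)·-0.273 - (3)·-0.900) / (12) = 0.128
  y = (10 - (4)·0.250 - (2)·-0.273 - (4)·-0.900) / (13) = 1.011
  z = (-3 - (3)·0.250 - (-3)·0.769 - (4)·-0.900) / (11) = 0.196
  w = (-9 - (1)·0.250 - (-4)·0.769 - (-3)·-0.273) / (10) = -0.699

(0.128, 1.011, 0.196, -0.699)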